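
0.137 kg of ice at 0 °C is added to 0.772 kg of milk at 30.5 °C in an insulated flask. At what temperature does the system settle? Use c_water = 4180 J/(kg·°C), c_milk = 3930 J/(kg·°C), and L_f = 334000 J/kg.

Energy conservation, ΣQ = 0:
fusion: m_ice L_f = 0.137×334000 = 45758
  warm the meltwater: 572.66 T
  milk: 3034(T − 30.5)
3606.6 T = 92536 − 45758 = 46778
T ≈ 12.97 °C — above 0 °C, consistent with complete melting.

T_f ≈ 13.0 °C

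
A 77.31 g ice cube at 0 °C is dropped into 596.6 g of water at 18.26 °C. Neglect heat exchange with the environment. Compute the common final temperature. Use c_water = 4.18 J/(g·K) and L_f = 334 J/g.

T_f ≈ 7.0 °C

Let T be the final temperature. ΣQ_i = 0:
latent heat to melt: 77.31×334 = 25822
  warm the meltwater: 323.16 T
  water cools: 596.6×4.18×(T − 18.26) = 2493.8(T − 18.26)
2816.9 T = 45537 − 25822 = 19715
T ≈ 7.00 °C — above 0 °C, consistent with complete melting.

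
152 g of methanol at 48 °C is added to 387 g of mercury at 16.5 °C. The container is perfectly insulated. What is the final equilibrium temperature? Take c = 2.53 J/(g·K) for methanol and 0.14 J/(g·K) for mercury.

T_f ≈ 44.1 °C

T_f = Σ m_i c_i T_i / Σ m_i c_i:
T_f = (384.56·48 + 54.18·16.5) / (384.56 + 54.18)
    = 19353 / 438.74 ≈ 44.11 °C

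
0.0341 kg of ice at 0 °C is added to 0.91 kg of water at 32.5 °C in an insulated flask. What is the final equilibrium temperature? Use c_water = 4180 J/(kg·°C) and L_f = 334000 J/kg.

T_f ≈ 28.4 °C

Net heat exchanged in the isolated system is zero:
fusion: m_ice L_f = 0.0341·334000 = 11389
  warm the meltwater: 142.54 T
  water cools: 0.91·4180·(T − 32.5) = 3803.8(T − 32.5)
3946.3 T = 123624 − 11389 = 112234
T ≈ 28.44 °C — above 0 °C, consistent with complete melting.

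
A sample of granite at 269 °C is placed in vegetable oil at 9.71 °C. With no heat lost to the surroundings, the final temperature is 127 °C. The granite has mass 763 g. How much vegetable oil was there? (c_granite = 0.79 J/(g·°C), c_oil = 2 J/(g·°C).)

m ≈ 365 g

|Q_granite| = |Q_oil|:
763·0.79·(269 − 127) = m·2·(127 − 9.71)
234.58 m = 85593  ⇒  m ≈ 364.9 g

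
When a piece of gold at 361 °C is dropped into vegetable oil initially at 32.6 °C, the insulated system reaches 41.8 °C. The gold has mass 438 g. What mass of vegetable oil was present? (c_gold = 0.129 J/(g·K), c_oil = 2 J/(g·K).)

m ≈ 980 g

Setting the total heat transfer to zero:
438×0.129×(41.8 − 361) + m×2×(41.8 − 32.6) = 0
18.4 m = 18035
m = 18035/18.4 ≈ 980.2 g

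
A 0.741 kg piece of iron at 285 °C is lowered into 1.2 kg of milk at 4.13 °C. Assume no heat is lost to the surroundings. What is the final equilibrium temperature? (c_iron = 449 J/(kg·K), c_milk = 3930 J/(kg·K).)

T_f ≈ 22.6 °C

Heat gained plus heat lost sum to zero:
0.741*449*(T − 285) + 1.2*3930*(T − 4.13) = 0
332.71(T − 285) + 4716(T − 4.13) = 0
5048.7 T = 114299
T = 114299 / 5048.7 = 22.6 °C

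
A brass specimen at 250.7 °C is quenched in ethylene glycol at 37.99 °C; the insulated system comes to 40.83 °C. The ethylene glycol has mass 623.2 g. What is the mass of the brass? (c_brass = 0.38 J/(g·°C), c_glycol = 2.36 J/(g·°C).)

Let T be the final temperature. ΣQ_i = 0:
m·0.38·(40.83 − 250.7) + 623.2·2.36·(40.83 − 37.99) = 0
-79.75 m = -4176.9
m = -4176.9/-79.75 ≈ 52.37 g

m ≈ 52.4 g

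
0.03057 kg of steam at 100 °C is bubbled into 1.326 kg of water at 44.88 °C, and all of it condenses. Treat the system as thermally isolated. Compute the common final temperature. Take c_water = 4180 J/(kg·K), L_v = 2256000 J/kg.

T_f ≈ 58.3 °C

Net heat exchanged in the isolated system is zero:
latent heat released on condensation: 0.03057·2256000 = 68966; condensed water 100 °C→T: 127.78(T − 100); water warms: 1.326·4180·(T − 44.88) = 5542.7(T − 44.88)
5670.5 T = 68966 + 12778 + 248755 = 330500
T ≈ 58.28 °C, under the boiling point, so the assumption holds.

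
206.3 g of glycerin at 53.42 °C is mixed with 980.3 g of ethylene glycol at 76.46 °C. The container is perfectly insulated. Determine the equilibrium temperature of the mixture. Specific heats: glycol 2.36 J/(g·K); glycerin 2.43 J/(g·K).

T_f ≈ 72.4 °C

T_f is the heat-capacity-weighted average of the initial temperatures:
T_f = (2313.5×76.46 + 501.31×53.42) / (2313.5 + 501.31)
    = 203671 / 2814.8 ≈ 72.36 °C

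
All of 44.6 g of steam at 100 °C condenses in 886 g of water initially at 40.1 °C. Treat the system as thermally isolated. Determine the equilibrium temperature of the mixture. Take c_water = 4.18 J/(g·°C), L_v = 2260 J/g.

Conservation of energy gives ΣQ = 0:
condense steam: −44.6·2260 = −100796; condensate cools 100→T: 44.6·4.18·(T − 100) = 186.43(T − 100); original water: 3703.5(T − 40.1)
3889.9 T = 100796 + 18643 + 148510 = 267948
T ≈ 68.88 °C — below 100 °C, confirming all the steam condensed.

T_f ≈ 68.9 °C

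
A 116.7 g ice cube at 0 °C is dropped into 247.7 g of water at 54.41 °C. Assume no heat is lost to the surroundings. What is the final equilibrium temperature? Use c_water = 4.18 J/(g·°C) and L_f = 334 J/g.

T_f ≈ 11.4 °C

Net heat exchanged in the isolated system is zero:
melt ice: 116.7·334 = 38978
  warm the meltwater: 487.81 T
  water cools: 247.7·4.18·(T − 54.41) = 1035.4(T − 54.41)
1523.2 T = 56335 − 38978 = 17358
T ≈ 11.40 °C. Since T > 0 °C, the all-ice-melts assumption holds.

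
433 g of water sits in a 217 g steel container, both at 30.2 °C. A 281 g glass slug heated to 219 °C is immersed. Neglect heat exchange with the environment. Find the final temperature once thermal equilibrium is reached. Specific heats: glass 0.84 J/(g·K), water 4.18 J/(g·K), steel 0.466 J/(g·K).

T_f ≈ 51.0 °C

With ΣQ=0 the equilibrium temperature is the m·c-weighted mean:
T_f = (236.04*219 + 1809.9*30.2 + 101.12*30.2) / (236.04 + 1809.9 + 101.12)
    = 109407 / 2147.1 ≈ 50.96 °C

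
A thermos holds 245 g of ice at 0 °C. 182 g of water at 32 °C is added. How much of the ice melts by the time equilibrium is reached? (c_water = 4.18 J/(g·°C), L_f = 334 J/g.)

Water can give up m c ΔT = 182×4.18×32 = 24344 J before reaching 0 °C.
Melting all 245 g of ice would need 245×334 = 81830 J.
24344 J < 81830 J, so only part of the ice melts and the system sits at 0 °C.
Mass melted = 24344/334 ≈ 72.89 g.

m_melted ≈ 72.9 g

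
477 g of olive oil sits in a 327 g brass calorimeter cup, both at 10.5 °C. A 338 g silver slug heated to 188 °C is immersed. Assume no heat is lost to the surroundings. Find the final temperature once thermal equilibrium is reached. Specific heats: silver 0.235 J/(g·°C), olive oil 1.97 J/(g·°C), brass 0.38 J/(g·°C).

Energy conservation, ΣQ = 0:
338·0.235·(T − 188) + 477·1.97·(T − 10.5) + 327·0.38·(T − 10.5) = 0
(79.43 + 939.69 + 124.26) T = 79.43·188 + 939.69·10.5 + 124.26·10.5
T ≈ 22.83 °C

T_f ≈ 22.8 °C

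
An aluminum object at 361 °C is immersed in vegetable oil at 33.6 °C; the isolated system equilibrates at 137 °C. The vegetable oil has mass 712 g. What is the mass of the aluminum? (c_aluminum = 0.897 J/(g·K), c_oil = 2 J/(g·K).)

m ≈ 733 g

Heat lost by the aluminum = heat gained by the oil:
m×0.897×(361 − 137) = 712×2×(137 − 33.6)
200.93 m = 147242  ⇒  m ≈ 732.8 g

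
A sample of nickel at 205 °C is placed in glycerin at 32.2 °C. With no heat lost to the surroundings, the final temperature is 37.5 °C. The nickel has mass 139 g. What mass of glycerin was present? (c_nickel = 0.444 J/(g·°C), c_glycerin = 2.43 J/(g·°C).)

m ≈ 803 g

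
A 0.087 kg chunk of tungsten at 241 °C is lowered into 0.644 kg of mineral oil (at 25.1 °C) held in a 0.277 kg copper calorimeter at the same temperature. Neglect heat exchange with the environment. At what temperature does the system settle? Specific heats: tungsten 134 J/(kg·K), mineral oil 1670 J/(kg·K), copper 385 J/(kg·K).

Net heat exchanged in the isolated system is zero:
0.087×134×(T − 241) + 0.644×1670×(T − 25.1) + 0.277×385×(T − 25.1) = 0
11.66(T − 241) + 1075.5(T − 25.1) + 106.65(T − 25.1) = 0
1193.8 T = 32481
T ≈ 27.21 °C

T_f ≈ 27.2 °C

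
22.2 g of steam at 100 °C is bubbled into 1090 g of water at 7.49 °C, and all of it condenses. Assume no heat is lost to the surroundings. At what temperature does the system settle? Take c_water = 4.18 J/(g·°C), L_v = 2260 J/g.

Energy balance with sensible and latent terms:
latent heat released on condensation: 22.2·2260 = 50172; condensed water 100 °C→T: 92.8(T − 100); original water: 4556.2(T − 7.49)
4649 T = 50172 + 9279.6 + 34126 = 93578
T ≈ 20.13 °C — below 100 °C, confirming all the steam condensed.

T_f ≈ 20.1 °C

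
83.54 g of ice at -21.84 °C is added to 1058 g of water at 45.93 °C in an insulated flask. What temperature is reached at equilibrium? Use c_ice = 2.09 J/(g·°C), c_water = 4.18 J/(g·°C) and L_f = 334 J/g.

Sum of m c ΔT and latent-heat terms is zero:
ice -21.84→0 °C: 83.54×2.09×21.84 = 3813.2
  fusion: m_ice L_f = 83.54×334 = 27902
  meltwater 0→T: 83.54×4.18×T = 349.2 T
  water: 4422.4(T − 45.93)
4771.6 T = 203123 − 31716 = 171407
T ≈ 35.92 °C — above 0 °C, consistent with complete melting.

T_f ≈ 35.9 °C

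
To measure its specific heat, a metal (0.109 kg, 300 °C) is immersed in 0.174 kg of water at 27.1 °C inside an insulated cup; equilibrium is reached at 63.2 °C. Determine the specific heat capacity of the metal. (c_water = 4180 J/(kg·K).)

c ≈ 1020 J/(kg·K)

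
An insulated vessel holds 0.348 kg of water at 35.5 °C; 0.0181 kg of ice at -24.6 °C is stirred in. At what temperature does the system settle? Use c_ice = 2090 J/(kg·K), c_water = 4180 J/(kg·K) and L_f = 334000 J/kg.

T_f ≈ 29.2 °C

Let T be the final temperature. ΣQ_i = 0:
warm ice to 0 °C: 0.0181·2090·(0 − (-24.6)) = 930.59
  melt ice: 0.0181·334000 = 6045.4
  warm the meltwater: 75.66 T
  water cools: 0.348·4180·(T − 35.5) = 1454.6(T − 35.5)
1530.3 T = 51640 − 6976 = 44664
T ≈ 29.19 °C (positive, so assuming full melt was valid).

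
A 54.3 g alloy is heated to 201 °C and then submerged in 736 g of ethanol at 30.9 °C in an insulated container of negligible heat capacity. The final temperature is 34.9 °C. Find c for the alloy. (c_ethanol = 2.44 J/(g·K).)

Let T be the final temperature. ΣQ_i = 0:
54.3×c×(34.9 − 201) + 736×2.44×(34.9 − 30.9) = 0
-9019.2 c = -7183.4
c = -7183.4/-9019.2 ≈ 0.7964 J/(g·K)

c ≈ 0.796 J/(g·K)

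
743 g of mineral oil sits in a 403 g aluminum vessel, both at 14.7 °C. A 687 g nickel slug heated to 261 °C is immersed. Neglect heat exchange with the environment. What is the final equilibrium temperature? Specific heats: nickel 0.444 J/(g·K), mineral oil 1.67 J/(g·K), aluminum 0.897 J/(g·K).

T_f ≈ 54.1 °C

T_f is the heat-capacity-weighted average of the initial temperatures:
T_f = (305.03·261 + 1240.8·14.7 + 361.49·14.7) / (305.03 + 1240.8 + 361.49)
    = 103166 / 1907.3 ≈ 54.09 °C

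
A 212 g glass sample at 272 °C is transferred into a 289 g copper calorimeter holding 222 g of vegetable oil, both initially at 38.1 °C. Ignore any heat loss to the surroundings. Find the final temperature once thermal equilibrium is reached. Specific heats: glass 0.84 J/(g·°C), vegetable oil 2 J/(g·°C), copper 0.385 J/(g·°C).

Taking heat into each body as positive, Σ m c ΔT = 0:
212*0.84*(T − 272) + 222*2*(T − 38.1) + 289*0.385*(T − 38.1) = 0
178.08(T − 272) + 444(T − 38.1) + 111.27(T − 38.1) = 0
(178.08 + 444 + 111.27) T = 178.08*272 + 444*38.1 + 111.27*38.1
T = 69593 / 733.35 = 94.9 °C

T_f ≈ 94.9 °C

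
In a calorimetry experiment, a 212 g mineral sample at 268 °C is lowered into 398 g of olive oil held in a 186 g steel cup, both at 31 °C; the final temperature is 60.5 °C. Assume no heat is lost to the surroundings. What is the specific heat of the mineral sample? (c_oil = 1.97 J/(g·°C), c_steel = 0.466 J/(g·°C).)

Conservation of energy gives ΣQ = 0:
212·c·(60.5 − 268) + 398·1.97·(60.5 − 31) + 186·0.466·(60.5 − 31) = 0
-43990 c = -25687
c = -25687/-43990 ≈ 0.5839 J/(g·°C)

c ≈ 0.584 J/(g·°C)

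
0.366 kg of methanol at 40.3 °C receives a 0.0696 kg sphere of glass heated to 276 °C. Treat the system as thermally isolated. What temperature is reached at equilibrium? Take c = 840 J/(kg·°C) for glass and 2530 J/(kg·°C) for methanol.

T_f = Σ m_i c_i T_i / Σ m_i c_i:
T_f = (58.46·276 + 925.98·40.3) / (58.46 + 925.98)
    = 53453 / 984.44 ≈ 54.30 °C

T_f ≈ 54.3 °C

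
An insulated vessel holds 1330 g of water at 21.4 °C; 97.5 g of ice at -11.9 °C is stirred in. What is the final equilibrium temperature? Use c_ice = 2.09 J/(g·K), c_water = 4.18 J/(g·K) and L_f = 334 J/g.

T_f ≈ 14.1 °C

Taking heat into each body as positive, Σ m c ΔT = 0:
warm ice to 0 °C: 97.5·2.09·(0 − (-11.9)) = 2424.9
  melt ice: 97.5·334 = 32565
  meltwater 0→T: 97.5·4.18·T = 407.55 T
  water: 5559.4(T − 21.4)
5966.9 T = 118971 − 34990 = 83981
T ≈ 14.07 °C — above 0 °C, consistent with complete melting.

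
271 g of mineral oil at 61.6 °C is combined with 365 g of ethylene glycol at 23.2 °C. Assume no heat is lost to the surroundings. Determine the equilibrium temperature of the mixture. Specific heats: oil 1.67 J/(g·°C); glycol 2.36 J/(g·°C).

Setting the total heat transfer to zero:
271·1.67·(T − 61.6) + 365·2.36·(T − 23.2) = 0
1314 T = 47863
T = 47863 / 1314 = 36.4 °C

T_f ≈ 36.4 °C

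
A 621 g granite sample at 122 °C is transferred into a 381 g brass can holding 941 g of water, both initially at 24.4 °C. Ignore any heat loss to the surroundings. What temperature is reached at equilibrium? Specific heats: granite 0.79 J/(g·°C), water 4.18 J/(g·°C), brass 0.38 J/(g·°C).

Energy conservation, ΣQ = 0:
621*0.79*(T − 122) + 941*4.18*(T − 24.4) + 381*0.38*(T − 24.4) = 0
(490.59 + 3933.4 + 144.78) T = 490.59*122 + 3933.4*24.4 + 144.78*24.4
T = 159359/4568.8 ≈ 34.88 °C

T_f ≈ 34.9 °C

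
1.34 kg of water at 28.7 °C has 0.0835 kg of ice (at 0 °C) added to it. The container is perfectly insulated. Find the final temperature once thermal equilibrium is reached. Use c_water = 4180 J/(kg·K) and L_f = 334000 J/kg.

Energy conservation, ΣQ = 0:
fusion: m_ice L_f = 0.0835×334000 = 27889; warm the meltwater: 349.03 T; water: 5601.2(T − 28.7)
5950.2 T = 160754 − 27889 = 132865
T ≈ 22.33 °C. Since T > 0 °C, the all-ice-melts assumption holds.

T_f ≈ 22.3 °C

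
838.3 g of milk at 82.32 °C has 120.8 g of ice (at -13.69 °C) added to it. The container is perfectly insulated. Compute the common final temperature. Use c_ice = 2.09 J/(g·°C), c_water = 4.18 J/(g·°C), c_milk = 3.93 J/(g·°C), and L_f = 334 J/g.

Energy balance with sensible and latent terms:
warm ice to 0 °C: 120.8·2.09·(0 − (-13.69)) = 3456.3; fusion: m_ice L_f = 120.8·334 = 40347; warm the meltwater: 504.94 T; milk: 3294.5(T − 82.32)
3799.5 T = 271205 − 43804 = 227401
T ≈ 59.85 °C (positive, so assuming full melt was valid).

T_f ≈ 59.9 °C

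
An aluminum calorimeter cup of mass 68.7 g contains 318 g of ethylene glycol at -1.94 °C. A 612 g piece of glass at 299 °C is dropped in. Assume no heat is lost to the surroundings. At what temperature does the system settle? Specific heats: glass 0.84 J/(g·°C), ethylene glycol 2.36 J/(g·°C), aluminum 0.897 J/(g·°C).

Net heat exchanged in the isolated system is zero:
612*0.84*(T − 299) + 318*2.36*(T − (-1.94)) + 68.7*0.897*(T − (-1.94)) = 0
514.08(T − 299) + 750.48(T − (-1.94)) + 61.62(T − (-1.94)) = 0
(514.08 + 750.48 + 61.62) T = 514.08*299 + 750.48*(-1.94) + 61.62*(-1.94)
T = 152134/1326.2 ≈ 114.72 °C

T_f ≈ 114.7 °C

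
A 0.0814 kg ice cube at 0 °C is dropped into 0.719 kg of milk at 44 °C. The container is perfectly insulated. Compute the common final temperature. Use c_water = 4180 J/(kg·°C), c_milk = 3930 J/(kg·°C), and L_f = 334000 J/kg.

Taking heat into each body as positive, Σ m c ΔT = 0:
melt ice: 0.0814×334000 = 27188
  warm the meltwater: 340.25 T
  milk: 2825.7(T − 44)
3165.9 T = 124329 − 27188 = 97142
T ≈ 30.68 °C (positive, so assuming full melt was valid).

T_f ≈ 30.7 °C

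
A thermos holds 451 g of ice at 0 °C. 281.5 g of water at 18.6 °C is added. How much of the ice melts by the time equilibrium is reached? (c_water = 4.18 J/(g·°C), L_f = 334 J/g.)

m_melted ≈ 65.5 g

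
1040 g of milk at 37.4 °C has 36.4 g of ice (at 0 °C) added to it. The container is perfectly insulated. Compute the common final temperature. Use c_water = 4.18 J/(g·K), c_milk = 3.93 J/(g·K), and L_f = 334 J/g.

Net heat exchanged in the isolated system is zero:
melt ice: 36.4·334 = 12158
  meltwater 0→T: 36.4·4.18·T = 152.15 T
  milk cools: 1040·3.93·(T − 37.4) = 4087.2(T − 37.4)
4239.4 T = 152861 − 12158 = 140704
T ≈ 33.19 °C. Since T > 0 °C, the all-ice-melts assumption holds.

T_f ≈ 33.2 °C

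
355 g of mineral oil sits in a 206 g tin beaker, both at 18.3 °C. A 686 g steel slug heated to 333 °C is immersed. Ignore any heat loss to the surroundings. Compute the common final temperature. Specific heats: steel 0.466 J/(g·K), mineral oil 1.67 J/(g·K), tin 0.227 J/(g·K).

T_f ≈ 123.2 °C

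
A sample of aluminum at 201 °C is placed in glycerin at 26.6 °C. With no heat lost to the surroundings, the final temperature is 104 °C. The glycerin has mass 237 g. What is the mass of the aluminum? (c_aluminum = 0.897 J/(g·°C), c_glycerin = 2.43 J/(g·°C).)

m ≈ 512 g

|Q_aluminum| = |Q_glycerin|:
m·0.897·(201 − 104) = 237·2.43·(104 − 26.6)
87.01 m = 44575  ⇒  m ≈ 512.3 g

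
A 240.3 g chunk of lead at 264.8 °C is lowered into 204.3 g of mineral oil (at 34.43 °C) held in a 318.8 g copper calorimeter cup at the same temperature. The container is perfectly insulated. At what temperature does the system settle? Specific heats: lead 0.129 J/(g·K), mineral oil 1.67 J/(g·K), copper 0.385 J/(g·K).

T_f ≈ 48.9 °C

T_f = Σ m_i c_i T_i / Σ m_i c_i:
T_f = (31×264.8 + 341.18×34.43 + 122.74×34.43) / (31 + 341.18 + 122.74)
    = 24181 / 494.92 ≈ 48.86 °C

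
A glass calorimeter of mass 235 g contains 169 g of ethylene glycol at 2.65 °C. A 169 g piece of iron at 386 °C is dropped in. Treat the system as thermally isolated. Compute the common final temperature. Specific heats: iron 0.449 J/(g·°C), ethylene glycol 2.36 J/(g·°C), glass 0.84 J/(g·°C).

T_f ≈ 45.9 °C

T_f = Σ m_i c_i T_i / Σ m_i c_i:
T_f = (75.88·386 + 398.84·2.65 + 197.4·2.65) / (75.88 + 398.84 + 197.4)
    = 30870 / 672.12 ≈ 45.93 °C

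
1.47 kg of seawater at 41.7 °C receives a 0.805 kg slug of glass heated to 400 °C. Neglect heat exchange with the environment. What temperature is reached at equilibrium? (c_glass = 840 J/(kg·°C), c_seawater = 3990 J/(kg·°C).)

Energy conservation, ΣQ = 0:
0.805×840×(T − 400) + 1.47×3990×(T − 41.7) = 0
(676.2 + 5865.3) T = 676.2×400 + 5865.3×41.7
T = 515063 / 6541.5 = 78.7 °C

T_f ≈ 78.7 °C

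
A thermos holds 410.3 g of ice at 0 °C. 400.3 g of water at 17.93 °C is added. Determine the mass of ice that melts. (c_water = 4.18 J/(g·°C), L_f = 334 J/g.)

m_melted ≈ 89.8 g

Cooling the water to 0 °C releases 400.3×4.18×17.93 = 30001 J.
Fully melting the ice requires m_ice L_f = 410.3×334 = 137040 J.
That's not enough to melt it all — equilibrium is at 0 °C with ice remaining.
m_melted×334 = 30001  ⇒  m_melted ≈ 89.82 g.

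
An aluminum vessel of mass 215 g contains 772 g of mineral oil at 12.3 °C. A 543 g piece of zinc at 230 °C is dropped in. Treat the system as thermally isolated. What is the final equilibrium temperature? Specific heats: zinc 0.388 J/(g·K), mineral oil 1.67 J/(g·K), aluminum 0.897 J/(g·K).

Net heat exchanged in the isolated system is zero:
543·0.388·(T − 230) + 772·1.67·(T − 12.3) + 215·0.897·(T − 12.3) = 0
(210.68 + 1289.2 + 192.86) T = 210.68·230 + 1289.2·12.3 + 192.86·12.3
T = 66687 / 1692.8 = 39.4 °C

T_f ≈ 39.4 °C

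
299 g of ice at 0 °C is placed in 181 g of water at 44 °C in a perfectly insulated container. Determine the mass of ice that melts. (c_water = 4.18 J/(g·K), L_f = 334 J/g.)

m_melted ≈ 99.7 g

Heat available from the water dropping to 0 °C: 181×4.18×44 = 33290 J.
Fully melting the ice requires m_ice L_f = 299×334 = 99866 J.
That's not enough to melt it all — equilibrium is at 0 °C with ice remaining.
m_melted×334 = 33290  ⇒  m_melted ≈ 99.67 g.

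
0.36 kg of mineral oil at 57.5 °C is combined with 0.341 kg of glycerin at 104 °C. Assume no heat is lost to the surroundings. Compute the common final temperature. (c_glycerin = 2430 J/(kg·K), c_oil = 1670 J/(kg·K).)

T_f ≈ 84.4 °C

Heat gained plus heat lost sum to zero:
0.341·2430·(T − 104) + 0.36·1670·(T − 57.5) = 0
828.63(T − 104) + 601.2(T − 57.5) = 0
(828.63 + 601.2) T = 828.63·104 + 601.2·57.5
T = 120747/1429.8 ≈ 84.45 °C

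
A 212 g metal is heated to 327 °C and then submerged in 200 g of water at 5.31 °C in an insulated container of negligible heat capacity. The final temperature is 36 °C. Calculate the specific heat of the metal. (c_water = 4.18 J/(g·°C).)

c ≈ 0.416 J/(g·°C)

Energy conservation, ΣQ = 0:
212·c·(36 − 327) + 200·4.18·(36 − 5.31) = 0
-61692 c = -25657
c = -25657/-61692 ≈ 0.4159 J/(g·°C)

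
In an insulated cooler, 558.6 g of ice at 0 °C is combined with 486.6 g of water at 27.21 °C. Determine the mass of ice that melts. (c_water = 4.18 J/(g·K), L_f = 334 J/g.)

m_melted ≈ 166 g

Water can give up m c ΔT = 486.6·4.18·27.21 = 55345 J before reaching 0 °C.
Melting all 558.6 g of ice would need 558.6·334 = 186572 J.
Since 55345 < 186572 J, not all the ice melts; equilibrium is at 0 °C.
Mass melted = 55345/334 ≈ 165.7 g.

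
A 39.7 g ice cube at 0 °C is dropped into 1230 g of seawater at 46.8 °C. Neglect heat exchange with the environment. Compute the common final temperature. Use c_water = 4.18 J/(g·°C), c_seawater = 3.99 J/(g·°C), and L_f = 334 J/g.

T_f ≈ 42.7 °C

Let T be the final temperature. ΣQ_i = 0:
melt ice: 39.7×334 = 13260; warm the meltwater: 165.95 T; seawater cools: 1230×3.99×(T − 46.8) = 4907.7(T − 46.8)
5073.6 T = 229680 − 13260 = 216421
T ≈ 42.66 °C. Since T > 0 °C, the all-ice-melts assumption holds.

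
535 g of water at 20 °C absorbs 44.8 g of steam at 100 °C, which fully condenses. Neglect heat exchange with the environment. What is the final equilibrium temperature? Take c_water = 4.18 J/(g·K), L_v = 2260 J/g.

Conservation of energy gives ΣQ = 0:
steam→water at 100 °C releases m L_v = 44.8×2260 = 101248
  condensed water 100 °C→T: 187.26(T − 100)
  original water: 2236.3(T − 20)
2423.6 T = 101248 + 18726 + 44726 = 164700
T ≈ 67.96 °C, under the boiling point, so the assumption holds.

T_f ≈ 68.0 °C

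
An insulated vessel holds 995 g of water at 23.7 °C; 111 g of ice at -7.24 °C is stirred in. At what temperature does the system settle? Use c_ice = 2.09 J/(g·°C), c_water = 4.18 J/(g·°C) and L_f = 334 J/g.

Energy balance with sensible and latent terms:
warm ice to 0 °C: 111×2.09×(0 − (-7.24)) = 1679.6; latent heat to melt: 111×334 = 37074; meltwater 0→T: 111×4.18×T = 463.98 T; water cools: 995×4.18×(T − 23.7) = 4159.1(T − 23.7)
4623.1 T = 98571 − 38754 = 59817
T ≈ 12.94 °C — above 0 °C, consistent with complete melting.

T_f ≈ 12.9 °C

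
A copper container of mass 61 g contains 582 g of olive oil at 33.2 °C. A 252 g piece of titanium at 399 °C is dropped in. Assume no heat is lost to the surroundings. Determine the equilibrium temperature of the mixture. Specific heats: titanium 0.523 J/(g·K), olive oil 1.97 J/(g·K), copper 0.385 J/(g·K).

T_f is the heat-capacity-weighted average of the initial temperatures:
T_f = (131.8·399 + 1146.5·33.2 + 23.48·33.2) / (131.8 + 1146.5 + 23.48)
    = 91431 / 1301.8 ≈ 70.23 °C

T_f ≈ 70.2 °C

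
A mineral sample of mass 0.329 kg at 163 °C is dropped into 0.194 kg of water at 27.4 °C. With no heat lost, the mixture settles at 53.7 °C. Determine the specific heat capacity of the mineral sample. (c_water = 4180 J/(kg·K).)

c ≈ 593 J/(kg·K)

Heat lost by the mineral sample = heat gained by the water:
0.329×c×(163 − 53.7) = 0.194×4180×(53.7 − 27.4)
35.96 c = 21327  ⇒  c ≈ 593.1 J/(kg·K)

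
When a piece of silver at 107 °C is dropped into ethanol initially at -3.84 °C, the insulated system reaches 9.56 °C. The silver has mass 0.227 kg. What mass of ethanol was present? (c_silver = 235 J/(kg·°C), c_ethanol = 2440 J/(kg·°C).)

m ≈ 0.159 kg

Net heat exchanged in the isolated system is zero:
0.227·235·(9.56 − 107) + m·2440·(9.56 − (-3.84)) = 0
32696 m = 5197.9
m = 5197.9/32696 ≈ 0.159 kg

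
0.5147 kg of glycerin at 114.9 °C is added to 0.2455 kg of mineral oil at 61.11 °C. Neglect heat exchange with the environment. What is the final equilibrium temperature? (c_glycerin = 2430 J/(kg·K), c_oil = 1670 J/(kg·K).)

T_f ≈ 101.6 °C

Taking heat into each body as positive, Σ m c ΔT = 0:
0.5147×2430×(T − 114.9) + 0.2455×1670×(T − 61.11) = 0
1250.7(T − 114.9) + 409.99(T − 61.11) = 0
(1250.7 + 409.99) T = 1250.7×114.9 + 409.99×61.11
T ≈ 101.62 °C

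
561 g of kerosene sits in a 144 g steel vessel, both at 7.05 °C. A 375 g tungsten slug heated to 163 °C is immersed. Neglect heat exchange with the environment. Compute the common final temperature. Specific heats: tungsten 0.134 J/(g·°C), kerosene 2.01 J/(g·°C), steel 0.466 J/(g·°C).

With ΣQ=0 the equilibrium temperature is the m·c-weighted mean:
T_f = (50.25×163 + 1127.6×7.05 + 67.1×7.05) / (50.25 + 1127.6 + 67.1)
    = 16613 / 1245 ≈ 13.34 °C

T_f ≈ 13.3 °C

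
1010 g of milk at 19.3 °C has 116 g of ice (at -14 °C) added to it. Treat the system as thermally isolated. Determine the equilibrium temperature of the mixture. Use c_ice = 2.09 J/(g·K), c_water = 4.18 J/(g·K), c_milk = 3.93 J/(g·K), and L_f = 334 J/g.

T_f ≈ 7.7 °C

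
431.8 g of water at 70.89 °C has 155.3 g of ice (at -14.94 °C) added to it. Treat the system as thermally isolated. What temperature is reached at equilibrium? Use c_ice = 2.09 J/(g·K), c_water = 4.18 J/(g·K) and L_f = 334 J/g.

T_f ≈ 29.0 °C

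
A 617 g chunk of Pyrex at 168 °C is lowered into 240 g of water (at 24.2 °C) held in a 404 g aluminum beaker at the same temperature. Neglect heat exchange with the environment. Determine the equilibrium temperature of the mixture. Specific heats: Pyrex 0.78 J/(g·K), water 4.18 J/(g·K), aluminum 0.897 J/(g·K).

Taking heat into each body as positive, Σ m c ΔT = 0:
617*0.78*(T − 168) + 240*4.18*(T − 24.2) + 404*0.897*(T − 24.2) = 0
481.26(T − 168) + 1003.2(T − 24.2) + 362.39(T − 24.2) = 0
1846.8 T = 113899
T = 113899/1846.8 ≈ 61.67 °C

T_f ≈ 61.7 °C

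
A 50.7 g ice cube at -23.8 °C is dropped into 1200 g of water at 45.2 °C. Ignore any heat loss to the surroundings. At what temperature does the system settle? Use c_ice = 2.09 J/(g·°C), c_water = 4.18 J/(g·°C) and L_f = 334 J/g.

T_f ≈ 39.6 °C

Heat gained plus heat lost sum to zero:
warm ice to 0 °C: 50.7·2.09·(0 − (-23.8)) = 2521.9
  latent heat to melt: 50.7·334 = 16934
  meltwater 0→T: 50.7·4.18·T = 211.93 T
  water cools: 1200·4.18·(T − 45.2) = 5016(T − 45.2)
5227.9 T = 226723 − 19456 = 207267
T ≈ 39.65 °C. Since T > 0 °C, the all-ice-melts assumption holds.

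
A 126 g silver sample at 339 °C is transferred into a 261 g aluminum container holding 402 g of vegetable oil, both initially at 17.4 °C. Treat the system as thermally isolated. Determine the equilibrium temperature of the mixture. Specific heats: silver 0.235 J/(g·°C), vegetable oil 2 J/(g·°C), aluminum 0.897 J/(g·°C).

T_f ≈ 26.3 °C

Let T be the final temperature. ΣQ_i = 0:
126·0.235·(T − 339) + 402·2·(T − 17.4) + 261·0.897·(T − 17.4) = 0
(29.61 + 804 + 234.12) T = 29.61·339 + 804·17.4 + 234.12·17.4
T = 28101 / 1067.7 = 26.3 °C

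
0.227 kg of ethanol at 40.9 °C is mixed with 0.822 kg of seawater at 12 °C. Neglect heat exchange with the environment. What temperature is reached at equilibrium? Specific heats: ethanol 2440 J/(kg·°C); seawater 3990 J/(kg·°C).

Let T be the final temperature. ΣQ_i = 0:
0.227·2440·(T − 40.9) + 0.822·3990·(T − 12) = 0
3833.7 T = 62011
T = 62011/3833.7 ≈ 16.18 °C

T_f ≈ 16.2 °C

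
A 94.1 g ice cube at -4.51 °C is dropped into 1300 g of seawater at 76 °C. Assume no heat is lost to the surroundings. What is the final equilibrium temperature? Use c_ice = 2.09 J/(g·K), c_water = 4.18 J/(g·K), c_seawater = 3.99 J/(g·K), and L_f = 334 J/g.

Energy conservation, ΣQ = 0:
ice -4.51→0 °C: 94.1·2.09·4.51 = 886.98
  melt ice: 94.1·334 = 31429
  warm the meltwater: 393.34 T
  seawater cools: 1300·3.99·(T − 76) = 5187(T − 76)
5580.3 T = 394212 − 32316 = 361896
T ≈ 64.85 °C. Since T > 0 °C, the all-ice-melts assumption holds.

T_f ≈ 64.9 °C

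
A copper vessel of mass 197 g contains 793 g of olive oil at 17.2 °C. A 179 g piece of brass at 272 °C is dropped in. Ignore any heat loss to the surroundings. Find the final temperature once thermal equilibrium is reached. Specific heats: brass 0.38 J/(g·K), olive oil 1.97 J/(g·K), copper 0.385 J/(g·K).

T_f ≈ 27.4 °C

Energy conservation, ΣQ = 0:
179×0.38×(T − 272) + 793×1.97×(T − 17.2) + 197×0.385×(T − 17.2) = 0
68.02(T − 272) + 1562.2(T − 17.2) + 75.84(T − 17.2) = 0
(68.02 + 1562.2 + 75.84) T = 68.02×272 + 1562.2×17.2 + 75.84×17.2
T ≈ 27.36 °C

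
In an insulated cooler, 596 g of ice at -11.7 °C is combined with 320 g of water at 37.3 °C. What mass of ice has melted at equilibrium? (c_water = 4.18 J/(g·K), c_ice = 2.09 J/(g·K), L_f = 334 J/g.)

Cooling the water to 0 °C releases 320·4.18·37.3 = 49892 J.
Of that, 596·2.09·11.7 = 14574 J goes to bring the ice to 0 °C, leaving 35318 J.
Fully melting the ice requires m_ice L_f = 596·334 = 199064 J.
That's not enough to melt it all — equilibrium is at 0 °C with ice remaining.
m_melted·334 = 35318  ⇒  m_melted ≈ 105.7 g.

m_melted ≈ 106 g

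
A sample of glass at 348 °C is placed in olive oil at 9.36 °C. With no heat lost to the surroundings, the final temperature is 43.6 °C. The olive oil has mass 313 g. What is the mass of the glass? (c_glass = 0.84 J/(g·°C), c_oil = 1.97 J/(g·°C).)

m ≈ 82.6 g

Let T be the final temperature. ΣQ_i = 0:
m×0.84×(43.6 − 348) + 313×1.97×(43.6 − 9.36) = 0
-255.7 m = -21113
m = -21113/-255.7 ≈ 82.57 g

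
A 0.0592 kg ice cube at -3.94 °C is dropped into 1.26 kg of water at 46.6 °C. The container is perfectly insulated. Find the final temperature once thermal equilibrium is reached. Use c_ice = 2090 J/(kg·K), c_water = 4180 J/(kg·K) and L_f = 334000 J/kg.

Heat gained plus heat lost sum to zero:
warm ice to 0 °C: 0.0592·2090·(0 − (-3.94)) = 487.49; latent heat to melt: 0.0592·334000 = 19773; warm the meltwater: 247.46 T; water: 5266.8(T − 46.6)
5514.3 T = 245433 − 20260 = 225173
T ≈ 40.83 °C. Since T > 0 °C, the all-ice-melts assumption holds.

T_f ≈ 40.8 °C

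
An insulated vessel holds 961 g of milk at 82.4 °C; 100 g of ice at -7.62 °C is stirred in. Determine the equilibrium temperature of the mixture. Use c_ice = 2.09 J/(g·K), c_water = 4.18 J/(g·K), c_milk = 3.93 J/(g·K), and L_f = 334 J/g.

Let T be the final temperature. ΣQ_i = 0:
warm ice to 0 °C: 100·2.09·(0 − (-7.62)) = 1592.6
  latent heat to melt: 100·334 = 33400
  warm the meltwater: 418 T
  milk cools: 961·3.93·(T − 82.4) = 3776.7(T − 82.4)
4194.7 T = 311203 − 34993 = 276210
T ≈ 65.85 °C (positive, so assuming full melt was valid).

T_f ≈ 65.8 °C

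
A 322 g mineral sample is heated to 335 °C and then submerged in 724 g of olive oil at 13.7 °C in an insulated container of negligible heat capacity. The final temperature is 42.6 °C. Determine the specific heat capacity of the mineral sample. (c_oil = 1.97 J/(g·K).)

c ≈ 0.438 J/(g·K)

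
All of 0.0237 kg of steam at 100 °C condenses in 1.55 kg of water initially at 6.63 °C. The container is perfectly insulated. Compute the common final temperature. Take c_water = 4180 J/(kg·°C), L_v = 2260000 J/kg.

T_f ≈ 16.2 °C

Taking heat into each body as positive, Σ m c ΔT = 0:
steam→water at 100 °C releases m L_v = 0.0237×2260000 = 53562
  condensed water 100 °C→T: 99.07(T − 100)
  water warms: 1.55×4180×(T − 6.63) = 6479(T − 6.63)
6578.1 T = 53562 + 9906.6 + 42956 = 106424
T ≈ 16.18 °C (< 100 °C, so full condensation is consistent).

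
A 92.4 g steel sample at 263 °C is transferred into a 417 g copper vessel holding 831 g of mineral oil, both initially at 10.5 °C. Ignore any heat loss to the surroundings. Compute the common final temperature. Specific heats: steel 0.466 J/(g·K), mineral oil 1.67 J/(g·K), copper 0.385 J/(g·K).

T_f ≈ 17.3 °C

T_f = Σ m_i c_i T_i / Σ m_i c_i:
T_f = (43.06·263 + 1387.8·10.5 + 160.55·10.5) / (43.06 + 1387.8 + 160.55)
    = 27582 / 1591.4 ≈ 17.33 °C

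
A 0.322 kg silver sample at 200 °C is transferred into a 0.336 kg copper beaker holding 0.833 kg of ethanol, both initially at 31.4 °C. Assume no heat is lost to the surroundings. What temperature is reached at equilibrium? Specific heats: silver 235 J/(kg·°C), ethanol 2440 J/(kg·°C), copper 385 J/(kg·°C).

T_f ≈ 37.1 °C

Setting the total heat transfer to zero:
0.322×235×(T − 200) + 0.833×2440×(T − 31.4) + 0.336×385×(T − 31.4) = 0
(75.67 + 2032.5 + 129.36) T = 75.67×200 + 2032.5×31.4 + 129.36×31.4
T = 83017 / 2237.6 = 37.1 °C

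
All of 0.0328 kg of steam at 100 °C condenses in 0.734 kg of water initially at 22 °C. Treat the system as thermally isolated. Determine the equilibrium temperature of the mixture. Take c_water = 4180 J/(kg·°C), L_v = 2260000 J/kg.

Sum of m c ΔT and latent-heat terms is zero:
latent heat released on condensation: 0.0328·2260000 = 74128
  condensate cools 100→T: 0.0328·4180·(T − 100) = 137.1(T − 100)
  original water: 3068.1(T − 22)
3205.2 T = 74128 + 13710 + 67499 = 155337
T ≈ 48.46 °C, under the boiling point, so the assumption holds.

T_f ≈ 48.5 °C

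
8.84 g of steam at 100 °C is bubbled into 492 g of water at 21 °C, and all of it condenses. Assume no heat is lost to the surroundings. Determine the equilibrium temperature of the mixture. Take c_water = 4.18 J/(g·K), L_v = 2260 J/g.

T_f ≈ 31.9 °C

Energy conservation, ΣQ = 0:
steam→water at 100 °C releases m L_v = 8.84·2260 = 19978
  condensed water 100 °C→T: 36.95(T − 100)
  water warms: 492·4.18·(T − 21) = 2056.6(T − 21)
2093.5 T = 19978 + 3695.1 + 43188 = 66861
T ≈ 31.94 °C, under the boiling point, so the assumption holds.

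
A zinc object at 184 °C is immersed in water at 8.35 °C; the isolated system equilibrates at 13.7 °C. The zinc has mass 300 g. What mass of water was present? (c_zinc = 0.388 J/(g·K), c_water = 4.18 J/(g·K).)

Heat lost by the zinc = heat gained by the water:
300×0.388×(184 − 13.7) = m×4.18×(13.7 − 8.35)
22.36 m = 19823  ⇒  m ≈ 886.4 g

m ≈ 886 g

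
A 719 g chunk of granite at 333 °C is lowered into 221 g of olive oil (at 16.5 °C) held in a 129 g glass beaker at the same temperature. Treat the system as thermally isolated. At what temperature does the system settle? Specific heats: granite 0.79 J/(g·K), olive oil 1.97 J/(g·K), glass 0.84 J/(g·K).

Setting the total heat transfer to zero:
719·0.79·(T − 333) + 221·1.97·(T − 16.5) + 129·0.84·(T − 16.5) = 0
568.01(T − 333) + 435.37(T − 16.5) + 108.36(T − 16.5) = 0
1111.7 T = 198119
T = 198119/1111.7 ≈ 178.21 °C

T_f ≈ 178.2 °C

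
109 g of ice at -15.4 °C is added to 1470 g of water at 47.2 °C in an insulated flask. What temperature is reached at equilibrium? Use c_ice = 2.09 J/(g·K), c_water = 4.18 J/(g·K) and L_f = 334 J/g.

Let T be the final temperature. ΣQ_i = 0:
warm ice to 0 °C: 109×2.09×(0 − (-15.4)) = 3508.3
  fusion: m_ice L_f = 109×334 = 36406
  warm the meltwater: 455.62 T
  water cools: 1470×4.18×(T − 47.2) = 6144.6(T − 47.2)
6600.2 T = 290025 − 39914 = 250111
T ≈ 37.89 °C — above 0 °C, consistent with complete melting.

T_f ≈ 37.9 °C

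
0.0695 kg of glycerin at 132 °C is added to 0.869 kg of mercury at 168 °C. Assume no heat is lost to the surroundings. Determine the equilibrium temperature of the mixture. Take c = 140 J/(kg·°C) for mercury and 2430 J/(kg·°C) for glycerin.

T_f ≈ 147.1 °C

Net heat exchanged in the isolated system is zero:
0.869*140*(T − 168) + 0.0695*2430*(T − 132) = 0
121.66(T − 168) + 168.89(T − 132) = 0
290.55 T = 42732
T = 42732 / 290.55 = 147 °C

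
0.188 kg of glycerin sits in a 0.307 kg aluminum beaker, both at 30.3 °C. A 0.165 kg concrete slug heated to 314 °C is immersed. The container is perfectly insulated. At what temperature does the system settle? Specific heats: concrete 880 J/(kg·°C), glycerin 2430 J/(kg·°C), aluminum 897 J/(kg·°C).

T_f ≈ 77.2 °C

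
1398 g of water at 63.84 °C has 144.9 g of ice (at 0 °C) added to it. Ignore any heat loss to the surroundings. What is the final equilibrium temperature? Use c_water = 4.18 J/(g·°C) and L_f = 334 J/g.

T_f ≈ 50.3 °C

Energy conservation, ΣQ = 0:
melt ice: 144.9×334 = 48397
  meltwater 0→T: 144.9×4.18×T = 605.68 T
  water: 5843.6(T − 63.84)
6449.3 T = 373058 − 48397 = 324661
T ≈ 50.34 °C (positive, so assuming full melt was valid).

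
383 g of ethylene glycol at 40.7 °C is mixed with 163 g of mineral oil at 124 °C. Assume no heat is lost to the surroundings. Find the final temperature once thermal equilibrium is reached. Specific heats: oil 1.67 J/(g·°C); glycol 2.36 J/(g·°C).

T_f ≈ 60.0 °C

Heat lost by the oil equals heat gained by the glycol:
163×1.67×(124 − T) = 383×2.36×(T − 40.7)
272.21(124 − T) = 903.88(T − 40.7)
1176.1 T = 70542  ⇒  T ≈ 59.98 °C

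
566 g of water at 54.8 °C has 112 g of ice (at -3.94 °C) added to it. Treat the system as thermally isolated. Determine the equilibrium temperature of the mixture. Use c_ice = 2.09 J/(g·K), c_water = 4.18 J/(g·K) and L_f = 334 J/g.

Setting the total heat transfer to zero:
warm ice to 0 °C: 112×2.09×(0 − (-3.94)) = 922.28; latent heat to melt: 112×334 = 37408; warm the meltwater: 468.16 T; water cools: 566×4.18×(T − 54.8) = 2365.9(T − 54.8)
2834 T = 129650 − 38330 = 91320
T ≈ 32.22 °C. Since T > 0 °C, the all-ice-melts assumption holds.

T_f ≈ 32.2 °C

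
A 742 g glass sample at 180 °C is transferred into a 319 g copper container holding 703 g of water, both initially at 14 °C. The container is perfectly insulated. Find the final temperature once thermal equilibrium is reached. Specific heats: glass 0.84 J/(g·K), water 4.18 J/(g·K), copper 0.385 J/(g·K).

T_f ≈ 42.1 °C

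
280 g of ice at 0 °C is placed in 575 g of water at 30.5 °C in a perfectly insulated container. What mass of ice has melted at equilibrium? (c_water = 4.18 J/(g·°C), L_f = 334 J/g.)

m_melted ≈ 219 g

Water can give up m c ΔT = 575×4.18×30.5 = 73307 J before reaching 0 °C.
Melting all 280 g of ice would need 280×334 = 93520 J.
That's not enough to melt it all — equilibrium is at 0 °C with ice remaining.
m_melt = 73307 / L_f = 219.5 g.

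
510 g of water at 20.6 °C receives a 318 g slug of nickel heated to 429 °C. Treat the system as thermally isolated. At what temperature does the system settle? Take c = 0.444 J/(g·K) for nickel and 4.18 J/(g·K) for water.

T_f ≈ 46.0 °C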